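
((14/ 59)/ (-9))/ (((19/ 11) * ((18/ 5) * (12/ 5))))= -1925/ 1089612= -0.00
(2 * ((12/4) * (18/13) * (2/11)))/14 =108/1001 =0.11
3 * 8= 24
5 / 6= 0.83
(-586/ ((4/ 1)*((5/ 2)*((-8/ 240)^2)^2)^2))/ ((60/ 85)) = -21786894000000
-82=-82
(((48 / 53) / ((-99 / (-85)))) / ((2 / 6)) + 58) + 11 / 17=604371 / 9911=60.98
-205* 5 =-1025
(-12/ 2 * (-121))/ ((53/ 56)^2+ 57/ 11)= 25044096/ 209651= 119.46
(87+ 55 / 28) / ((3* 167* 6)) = 2491 / 84168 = 0.03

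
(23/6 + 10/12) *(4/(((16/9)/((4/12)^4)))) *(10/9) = 35/243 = 0.14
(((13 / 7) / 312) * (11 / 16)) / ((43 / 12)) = 11 / 9632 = 0.00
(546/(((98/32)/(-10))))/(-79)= 12480/553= 22.57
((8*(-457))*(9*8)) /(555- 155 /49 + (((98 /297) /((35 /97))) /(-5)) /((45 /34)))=-1077416802000 /2258119393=-477.13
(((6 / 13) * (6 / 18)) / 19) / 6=1 / 741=0.00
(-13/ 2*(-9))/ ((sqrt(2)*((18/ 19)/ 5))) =1235*sqrt(2)/ 8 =218.32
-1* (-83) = 83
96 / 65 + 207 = 13551 / 65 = 208.48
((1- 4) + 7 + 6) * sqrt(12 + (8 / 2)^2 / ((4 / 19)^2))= 10 * sqrt(373)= 193.13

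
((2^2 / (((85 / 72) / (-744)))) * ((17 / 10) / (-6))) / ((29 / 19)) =339264 / 725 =467.95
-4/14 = -2/7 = -0.29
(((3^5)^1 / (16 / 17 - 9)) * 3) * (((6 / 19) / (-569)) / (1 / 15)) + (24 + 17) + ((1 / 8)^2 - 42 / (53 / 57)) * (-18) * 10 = 8169.51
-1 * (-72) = 72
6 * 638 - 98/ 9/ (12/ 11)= 3818.02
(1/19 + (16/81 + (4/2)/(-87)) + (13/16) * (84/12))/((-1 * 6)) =-4223645/4284576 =-0.99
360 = 360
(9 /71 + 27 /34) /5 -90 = -1084077 /12070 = -89.82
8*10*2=160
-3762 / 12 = -627 / 2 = -313.50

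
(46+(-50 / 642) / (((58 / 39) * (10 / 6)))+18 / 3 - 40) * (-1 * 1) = -74277 / 6206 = -11.97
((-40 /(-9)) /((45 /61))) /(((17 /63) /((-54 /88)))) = -2562 /187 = -13.70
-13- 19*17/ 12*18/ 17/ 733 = -19115/ 1466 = -13.04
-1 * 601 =-601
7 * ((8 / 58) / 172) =7 / 1247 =0.01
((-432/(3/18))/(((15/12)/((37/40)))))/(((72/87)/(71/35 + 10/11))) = -65532402/9625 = -6808.56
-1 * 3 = -3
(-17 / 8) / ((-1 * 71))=17 / 568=0.03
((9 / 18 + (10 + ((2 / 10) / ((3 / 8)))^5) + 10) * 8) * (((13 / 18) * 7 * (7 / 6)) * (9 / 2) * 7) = 139120403149 / 4556250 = 30533.97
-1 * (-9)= 9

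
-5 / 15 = -1 / 3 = -0.33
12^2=144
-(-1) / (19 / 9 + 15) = 9 / 154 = 0.06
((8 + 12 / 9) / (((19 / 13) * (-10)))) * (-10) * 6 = 38.32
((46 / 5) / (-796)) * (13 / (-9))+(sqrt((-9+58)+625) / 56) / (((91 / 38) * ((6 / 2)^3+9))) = 19 * sqrt(674) / 91728+299 / 17910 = 0.02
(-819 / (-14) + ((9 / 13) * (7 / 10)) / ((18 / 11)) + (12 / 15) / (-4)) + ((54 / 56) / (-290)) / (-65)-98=-20797323 / 527800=-39.40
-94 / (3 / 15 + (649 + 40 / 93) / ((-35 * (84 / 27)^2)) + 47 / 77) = 879561760 / 10355061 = 84.94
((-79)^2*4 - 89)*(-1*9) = -223875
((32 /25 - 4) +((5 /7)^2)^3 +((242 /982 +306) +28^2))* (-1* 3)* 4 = -18848805936456 /1444141475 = -13051.91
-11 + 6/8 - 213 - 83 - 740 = -4185/4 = -1046.25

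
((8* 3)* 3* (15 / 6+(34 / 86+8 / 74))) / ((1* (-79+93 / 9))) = -516078 / 163873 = -3.15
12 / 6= 2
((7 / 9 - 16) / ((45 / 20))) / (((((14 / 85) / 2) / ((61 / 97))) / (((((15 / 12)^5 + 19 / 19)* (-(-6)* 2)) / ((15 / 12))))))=-65493809 / 32592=-2009.51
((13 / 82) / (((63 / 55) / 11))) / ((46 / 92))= 7865 / 2583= 3.04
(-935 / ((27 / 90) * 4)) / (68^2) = -275 / 1632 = -0.17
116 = 116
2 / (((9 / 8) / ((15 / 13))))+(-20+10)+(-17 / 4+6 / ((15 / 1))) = -9203 / 780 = -11.80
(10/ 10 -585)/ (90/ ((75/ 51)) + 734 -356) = -730/ 549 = -1.33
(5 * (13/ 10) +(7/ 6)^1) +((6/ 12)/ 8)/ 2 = 739/ 96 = 7.70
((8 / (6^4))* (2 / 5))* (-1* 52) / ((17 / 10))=-104 / 1377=-0.08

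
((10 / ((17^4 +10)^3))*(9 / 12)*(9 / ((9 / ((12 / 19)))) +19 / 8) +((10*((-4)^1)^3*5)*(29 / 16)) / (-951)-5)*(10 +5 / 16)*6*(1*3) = 91651191410827503172575 / 449330474926973784704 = 203.97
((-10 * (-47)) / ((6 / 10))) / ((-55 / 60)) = -9400 / 11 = -854.55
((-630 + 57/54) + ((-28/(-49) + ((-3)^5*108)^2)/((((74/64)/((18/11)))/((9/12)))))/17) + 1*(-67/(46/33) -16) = 11652080273335/270963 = 43002477.36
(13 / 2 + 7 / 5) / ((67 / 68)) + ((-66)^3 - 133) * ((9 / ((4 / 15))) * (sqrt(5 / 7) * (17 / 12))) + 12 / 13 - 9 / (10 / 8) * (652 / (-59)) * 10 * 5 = 1024502942 / 256945 - 220036185 * sqrt(35) / 112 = -11618795.13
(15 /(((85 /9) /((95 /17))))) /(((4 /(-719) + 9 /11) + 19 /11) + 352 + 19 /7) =142006095 /5716033607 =0.02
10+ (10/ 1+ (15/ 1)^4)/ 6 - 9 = 50641/ 6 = 8440.17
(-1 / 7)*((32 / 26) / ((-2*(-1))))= -8 / 91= -0.09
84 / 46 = 42 / 23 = 1.83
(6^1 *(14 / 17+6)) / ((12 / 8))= 464 / 17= 27.29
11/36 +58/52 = 665/468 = 1.42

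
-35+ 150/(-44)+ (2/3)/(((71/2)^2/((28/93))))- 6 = -1374085975/30941658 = -44.41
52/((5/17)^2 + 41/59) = 221663/3331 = 66.55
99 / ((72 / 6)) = 33 / 4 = 8.25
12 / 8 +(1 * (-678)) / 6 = -223 / 2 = -111.50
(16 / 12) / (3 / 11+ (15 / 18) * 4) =44 / 119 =0.37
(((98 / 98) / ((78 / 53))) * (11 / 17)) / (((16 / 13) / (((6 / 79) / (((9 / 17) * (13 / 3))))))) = 583 / 49296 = 0.01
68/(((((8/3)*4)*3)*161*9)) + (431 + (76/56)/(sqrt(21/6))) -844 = -4787479/11592 + 19*sqrt(14)/98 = -412.27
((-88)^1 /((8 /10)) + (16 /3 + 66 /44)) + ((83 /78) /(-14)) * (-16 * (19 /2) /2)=-17725 /182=-97.39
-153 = -153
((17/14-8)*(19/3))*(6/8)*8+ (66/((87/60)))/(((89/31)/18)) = 497215/18067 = 27.52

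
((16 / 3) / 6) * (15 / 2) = 20 / 3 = 6.67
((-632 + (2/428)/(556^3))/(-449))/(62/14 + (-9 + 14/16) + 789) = 162724620133369/90786255035116944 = 0.00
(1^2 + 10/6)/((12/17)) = 34/9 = 3.78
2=2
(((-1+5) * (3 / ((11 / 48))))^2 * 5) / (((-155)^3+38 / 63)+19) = -10450944 / 2838694969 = -0.00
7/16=0.44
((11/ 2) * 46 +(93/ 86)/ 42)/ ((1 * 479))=304643/ 576716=0.53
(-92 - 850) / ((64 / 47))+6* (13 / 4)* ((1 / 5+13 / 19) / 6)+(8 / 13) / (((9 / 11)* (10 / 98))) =-242408947 / 355680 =-681.54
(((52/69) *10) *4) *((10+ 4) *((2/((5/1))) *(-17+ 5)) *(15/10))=-69888/23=-3038.61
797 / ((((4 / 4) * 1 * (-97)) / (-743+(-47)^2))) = -1168402 / 97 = -12045.38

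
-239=-239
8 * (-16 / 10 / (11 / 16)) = -1024 / 55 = -18.62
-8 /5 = -1.60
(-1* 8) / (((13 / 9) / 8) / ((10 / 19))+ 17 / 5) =-1152 / 539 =-2.14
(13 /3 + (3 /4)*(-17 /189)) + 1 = 1327 /252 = 5.27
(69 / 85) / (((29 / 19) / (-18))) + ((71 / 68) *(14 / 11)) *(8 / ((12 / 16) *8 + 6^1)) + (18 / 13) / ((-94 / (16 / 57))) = -8207624981 / 944334105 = -8.69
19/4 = 4.75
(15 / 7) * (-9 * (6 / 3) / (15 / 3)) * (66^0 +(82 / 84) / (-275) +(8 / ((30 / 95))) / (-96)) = -5.65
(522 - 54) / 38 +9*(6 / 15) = 1512 / 95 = 15.92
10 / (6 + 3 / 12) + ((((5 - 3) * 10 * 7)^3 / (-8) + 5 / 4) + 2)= -6859903 / 20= -342995.15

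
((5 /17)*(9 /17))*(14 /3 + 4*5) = 1110 /289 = 3.84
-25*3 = -75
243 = 243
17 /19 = 0.89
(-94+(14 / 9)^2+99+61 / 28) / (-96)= -0.10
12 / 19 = 0.63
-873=-873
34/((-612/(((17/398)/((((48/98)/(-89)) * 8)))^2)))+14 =1466033779343/105109291008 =13.95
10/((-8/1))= -5/4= -1.25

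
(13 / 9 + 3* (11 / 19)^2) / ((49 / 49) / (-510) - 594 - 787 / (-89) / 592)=-0.00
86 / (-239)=-0.36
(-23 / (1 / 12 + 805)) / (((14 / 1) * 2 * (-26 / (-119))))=-0.00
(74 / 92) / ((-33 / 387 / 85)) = -405705 / 506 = -801.79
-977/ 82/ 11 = -977/ 902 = -1.08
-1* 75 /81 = -25 /27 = -0.93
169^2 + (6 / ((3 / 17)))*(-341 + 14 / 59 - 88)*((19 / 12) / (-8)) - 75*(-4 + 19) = 85869683 / 2832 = 30321.22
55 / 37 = 1.49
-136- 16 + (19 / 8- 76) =-1805 / 8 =-225.62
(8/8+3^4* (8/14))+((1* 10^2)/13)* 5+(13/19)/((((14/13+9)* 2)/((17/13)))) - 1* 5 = 36598455/452998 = 80.79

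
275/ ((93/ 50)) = 13750/ 93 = 147.85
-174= -174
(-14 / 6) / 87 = -0.03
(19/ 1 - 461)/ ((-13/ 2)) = 68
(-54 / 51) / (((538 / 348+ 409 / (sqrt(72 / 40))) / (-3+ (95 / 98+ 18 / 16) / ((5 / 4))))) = -273393846 / 11718619255735+ 24109475148 * sqrt(5) / 11718619255735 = 0.00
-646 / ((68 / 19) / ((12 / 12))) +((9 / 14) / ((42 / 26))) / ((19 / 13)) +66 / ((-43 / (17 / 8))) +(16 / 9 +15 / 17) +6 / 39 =-57545563531 / 318502548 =-180.68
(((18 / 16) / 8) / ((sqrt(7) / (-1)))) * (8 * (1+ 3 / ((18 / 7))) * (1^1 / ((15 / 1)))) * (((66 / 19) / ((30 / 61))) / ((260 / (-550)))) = 7381 * sqrt(7) / 21280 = 0.92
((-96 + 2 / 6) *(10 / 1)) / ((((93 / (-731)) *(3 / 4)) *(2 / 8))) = 33567520 / 837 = 40104.56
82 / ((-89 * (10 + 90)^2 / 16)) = -82 / 55625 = -0.00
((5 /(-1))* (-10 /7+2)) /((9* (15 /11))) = -44 /189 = -0.23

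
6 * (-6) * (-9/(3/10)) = 1080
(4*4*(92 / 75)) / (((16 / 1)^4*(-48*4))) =-23 / 14745600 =-0.00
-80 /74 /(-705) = 8 /5217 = 0.00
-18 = -18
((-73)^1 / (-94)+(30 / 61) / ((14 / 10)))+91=3697829 / 40138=92.13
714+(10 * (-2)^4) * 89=14954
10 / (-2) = -5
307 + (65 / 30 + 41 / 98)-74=34631 / 147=235.59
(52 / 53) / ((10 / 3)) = 78 / 265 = 0.29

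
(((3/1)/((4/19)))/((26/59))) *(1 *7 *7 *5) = 823935/104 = 7922.45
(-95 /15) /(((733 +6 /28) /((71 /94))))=-9443 /1447365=-0.01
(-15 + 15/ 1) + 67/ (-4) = -67/ 4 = -16.75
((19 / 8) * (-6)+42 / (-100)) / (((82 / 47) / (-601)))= 41438349 / 8200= 5053.46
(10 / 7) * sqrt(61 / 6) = 5 * sqrt(366) / 21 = 4.56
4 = 4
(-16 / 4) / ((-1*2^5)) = 1 / 8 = 0.12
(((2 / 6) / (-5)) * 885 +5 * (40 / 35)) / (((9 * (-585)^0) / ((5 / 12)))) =-1865 / 756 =-2.47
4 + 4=8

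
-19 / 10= -1.90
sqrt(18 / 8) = 3 / 2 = 1.50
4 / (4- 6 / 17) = 34 / 31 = 1.10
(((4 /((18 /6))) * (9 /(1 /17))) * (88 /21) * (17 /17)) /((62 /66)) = 197472 /217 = 910.01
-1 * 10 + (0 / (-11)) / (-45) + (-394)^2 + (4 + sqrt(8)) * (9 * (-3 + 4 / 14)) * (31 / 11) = 11931198 / 77 -10602 * sqrt(2) / 77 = 154755.90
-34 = -34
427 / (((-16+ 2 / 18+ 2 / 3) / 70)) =-269010 / 137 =-1963.58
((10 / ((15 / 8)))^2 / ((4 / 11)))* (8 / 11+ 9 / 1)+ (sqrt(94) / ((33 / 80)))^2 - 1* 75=149837 / 121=1238.32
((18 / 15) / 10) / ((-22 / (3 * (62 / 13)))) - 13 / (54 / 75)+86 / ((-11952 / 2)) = -193858627 / 10682100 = -18.15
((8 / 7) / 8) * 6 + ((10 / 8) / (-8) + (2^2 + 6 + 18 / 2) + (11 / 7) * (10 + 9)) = 11101 / 224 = 49.56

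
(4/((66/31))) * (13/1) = 806/33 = 24.42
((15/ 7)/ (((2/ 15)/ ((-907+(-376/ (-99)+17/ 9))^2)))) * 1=99524911250/ 7623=13055871.87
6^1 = 6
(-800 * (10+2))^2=92160000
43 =43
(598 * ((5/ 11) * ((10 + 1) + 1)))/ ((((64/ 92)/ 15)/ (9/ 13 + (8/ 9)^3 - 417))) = -29230752.92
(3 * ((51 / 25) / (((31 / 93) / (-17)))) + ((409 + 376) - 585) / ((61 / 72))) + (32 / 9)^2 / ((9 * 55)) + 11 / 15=-920787442 / 12228975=-75.30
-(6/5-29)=139/5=27.80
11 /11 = 1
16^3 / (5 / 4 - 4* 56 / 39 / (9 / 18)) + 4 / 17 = -10856204 / 27149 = -399.87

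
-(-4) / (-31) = -4 / 31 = -0.13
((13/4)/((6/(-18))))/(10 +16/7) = -273/344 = -0.79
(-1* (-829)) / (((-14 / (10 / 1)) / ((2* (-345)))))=2860050 / 7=408578.57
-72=-72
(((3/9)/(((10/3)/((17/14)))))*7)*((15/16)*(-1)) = -51/64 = -0.80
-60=-60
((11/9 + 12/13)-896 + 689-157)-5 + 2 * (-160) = -80362/117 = -686.85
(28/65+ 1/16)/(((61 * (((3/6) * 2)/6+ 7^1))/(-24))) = -4617/170495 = -0.03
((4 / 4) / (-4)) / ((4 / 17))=-17 / 16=-1.06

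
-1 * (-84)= 84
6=6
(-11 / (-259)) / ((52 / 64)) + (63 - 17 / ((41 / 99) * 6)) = 15519467 / 276094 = 56.21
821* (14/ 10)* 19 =109193/ 5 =21838.60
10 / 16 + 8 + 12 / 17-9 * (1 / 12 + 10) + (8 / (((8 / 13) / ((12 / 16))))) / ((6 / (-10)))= -13283 / 136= -97.67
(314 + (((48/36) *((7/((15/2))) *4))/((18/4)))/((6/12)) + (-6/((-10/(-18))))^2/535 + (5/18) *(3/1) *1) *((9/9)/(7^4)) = 687431117/5202366750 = 0.13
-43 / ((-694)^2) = -43 / 481636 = -0.00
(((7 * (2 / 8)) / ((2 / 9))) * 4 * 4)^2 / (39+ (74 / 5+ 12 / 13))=1031940 / 3557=290.12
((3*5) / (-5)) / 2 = -3 / 2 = -1.50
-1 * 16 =-16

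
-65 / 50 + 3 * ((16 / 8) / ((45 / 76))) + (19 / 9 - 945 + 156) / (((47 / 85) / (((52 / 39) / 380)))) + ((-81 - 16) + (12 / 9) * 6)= -4106585 / 48222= -85.16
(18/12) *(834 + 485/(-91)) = 226227/182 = 1243.01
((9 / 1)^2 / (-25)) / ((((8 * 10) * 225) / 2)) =-9 / 25000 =-0.00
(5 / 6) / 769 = 5 / 4614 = 0.00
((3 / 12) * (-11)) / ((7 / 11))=-121 / 28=-4.32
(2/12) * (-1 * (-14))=7/3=2.33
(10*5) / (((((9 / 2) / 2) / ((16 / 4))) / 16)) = 12800 / 9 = 1422.22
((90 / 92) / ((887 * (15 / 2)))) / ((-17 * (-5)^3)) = 3 / 43352125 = 0.00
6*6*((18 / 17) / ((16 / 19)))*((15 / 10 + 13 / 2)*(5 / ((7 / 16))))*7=492480 / 17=28969.41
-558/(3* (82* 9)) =-31/123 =-0.25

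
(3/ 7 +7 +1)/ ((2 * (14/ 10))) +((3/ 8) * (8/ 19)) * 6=7369/ 1862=3.96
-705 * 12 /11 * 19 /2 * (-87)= 6992190 /11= 635653.64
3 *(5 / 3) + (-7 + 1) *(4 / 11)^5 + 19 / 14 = 14247523 / 2254714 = 6.32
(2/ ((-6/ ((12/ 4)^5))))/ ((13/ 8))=-648/ 13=-49.85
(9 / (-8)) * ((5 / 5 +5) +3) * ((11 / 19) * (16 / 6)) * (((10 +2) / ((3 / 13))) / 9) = -1716 / 19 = -90.32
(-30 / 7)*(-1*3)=90 / 7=12.86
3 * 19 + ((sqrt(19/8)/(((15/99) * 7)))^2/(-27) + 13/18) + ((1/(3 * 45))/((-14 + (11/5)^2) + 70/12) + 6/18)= 2551589897/44011800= 57.98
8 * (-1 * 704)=-5632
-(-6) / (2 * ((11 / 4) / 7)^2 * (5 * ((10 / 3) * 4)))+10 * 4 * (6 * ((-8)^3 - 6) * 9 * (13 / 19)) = -43999939242 / 57475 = -765549.18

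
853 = 853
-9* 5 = -45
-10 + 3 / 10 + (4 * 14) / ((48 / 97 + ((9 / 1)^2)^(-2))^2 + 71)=-321528704706791 / 36070161500930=-8.91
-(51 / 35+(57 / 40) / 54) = -7477 / 5040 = -1.48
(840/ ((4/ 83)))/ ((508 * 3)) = 2905/ 254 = 11.44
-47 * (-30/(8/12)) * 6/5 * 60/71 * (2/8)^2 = 19035/142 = 134.05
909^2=826281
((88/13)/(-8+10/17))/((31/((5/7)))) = -3740/177723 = -0.02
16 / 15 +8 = 136 / 15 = 9.07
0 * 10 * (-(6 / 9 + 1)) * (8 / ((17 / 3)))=0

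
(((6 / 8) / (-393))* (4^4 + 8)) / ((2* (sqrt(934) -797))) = 0.00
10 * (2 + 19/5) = 58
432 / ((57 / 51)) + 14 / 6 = 22165 / 57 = 388.86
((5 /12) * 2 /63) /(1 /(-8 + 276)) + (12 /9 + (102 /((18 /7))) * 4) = 30910 /189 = 163.54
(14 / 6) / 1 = 7 / 3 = 2.33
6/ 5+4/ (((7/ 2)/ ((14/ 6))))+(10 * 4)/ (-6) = -14/ 5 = -2.80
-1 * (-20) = 20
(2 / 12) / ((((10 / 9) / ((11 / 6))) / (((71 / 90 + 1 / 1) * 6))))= 1771 / 600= 2.95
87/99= 29/33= 0.88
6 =6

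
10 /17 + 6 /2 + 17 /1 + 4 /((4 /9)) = 503 /17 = 29.59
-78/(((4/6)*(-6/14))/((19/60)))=1729/20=86.45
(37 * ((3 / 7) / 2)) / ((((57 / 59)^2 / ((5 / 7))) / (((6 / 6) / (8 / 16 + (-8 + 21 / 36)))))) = -1287970 / 1468187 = -0.88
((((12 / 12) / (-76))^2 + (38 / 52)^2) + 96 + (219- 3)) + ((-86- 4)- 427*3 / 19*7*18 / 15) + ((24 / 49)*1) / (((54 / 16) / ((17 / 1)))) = -734689737767 / 2152397520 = -341.34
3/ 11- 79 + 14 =-64.73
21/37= 0.57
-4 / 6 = -2 / 3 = -0.67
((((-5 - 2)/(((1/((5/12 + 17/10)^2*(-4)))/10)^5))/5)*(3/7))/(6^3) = 1091533853073393531649/2125764000000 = 513478379.10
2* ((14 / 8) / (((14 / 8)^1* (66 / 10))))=10 / 33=0.30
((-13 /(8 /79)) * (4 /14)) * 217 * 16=-127348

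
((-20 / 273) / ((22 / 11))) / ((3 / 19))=-190 / 819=-0.23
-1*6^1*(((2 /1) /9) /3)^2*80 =-640 /243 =-2.63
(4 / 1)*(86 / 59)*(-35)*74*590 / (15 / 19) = -33856480 / 3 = -11285493.33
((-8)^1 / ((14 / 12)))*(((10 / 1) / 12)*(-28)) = 160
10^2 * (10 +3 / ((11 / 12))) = 1327.27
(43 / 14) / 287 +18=72367 / 4018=18.01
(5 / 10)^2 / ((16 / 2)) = 0.03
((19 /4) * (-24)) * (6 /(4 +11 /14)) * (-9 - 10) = 181944 /67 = 2715.58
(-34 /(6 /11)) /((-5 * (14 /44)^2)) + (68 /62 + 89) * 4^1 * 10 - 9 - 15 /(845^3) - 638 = 1693680289100714 /549894215325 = 3080.01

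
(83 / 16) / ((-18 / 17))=-4.90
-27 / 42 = -9 / 14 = -0.64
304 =304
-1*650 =-650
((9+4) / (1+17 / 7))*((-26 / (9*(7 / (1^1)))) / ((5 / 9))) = -169 / 60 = -2.82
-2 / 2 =-1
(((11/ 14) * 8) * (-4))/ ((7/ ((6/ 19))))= -1056/ 931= -1.13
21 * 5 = 105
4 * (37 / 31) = 4.77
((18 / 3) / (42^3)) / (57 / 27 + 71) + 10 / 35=257937 / 902776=0.29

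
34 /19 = 1.79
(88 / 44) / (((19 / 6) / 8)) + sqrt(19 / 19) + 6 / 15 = 613 / 95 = 6.45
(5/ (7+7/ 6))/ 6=5/ 49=0.10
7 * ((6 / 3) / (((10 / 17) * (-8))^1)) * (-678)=40341 / 20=2017.05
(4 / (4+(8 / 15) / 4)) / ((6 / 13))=65 / 31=2.10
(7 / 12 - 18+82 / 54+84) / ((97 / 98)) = 360395 / 5238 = 68.80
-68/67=-1.01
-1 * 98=-98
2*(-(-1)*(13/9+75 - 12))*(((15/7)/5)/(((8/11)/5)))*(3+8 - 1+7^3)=2815175/21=134055.95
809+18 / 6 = 812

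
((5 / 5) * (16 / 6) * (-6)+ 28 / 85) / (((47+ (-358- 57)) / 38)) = 6327 / 3910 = 1.62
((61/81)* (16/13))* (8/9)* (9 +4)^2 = 101504/729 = 139.24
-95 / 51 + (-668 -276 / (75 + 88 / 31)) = -82871675 / 123063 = -673.41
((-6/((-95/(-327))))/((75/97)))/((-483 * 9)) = 0.01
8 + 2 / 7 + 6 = 100 / 7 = 14.29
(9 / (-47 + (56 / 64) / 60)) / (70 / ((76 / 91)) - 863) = 8640 / 35145883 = 0.00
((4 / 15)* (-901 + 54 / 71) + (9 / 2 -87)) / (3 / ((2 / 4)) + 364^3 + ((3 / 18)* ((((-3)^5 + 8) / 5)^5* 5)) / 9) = -6183549 / 517453916075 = -0.00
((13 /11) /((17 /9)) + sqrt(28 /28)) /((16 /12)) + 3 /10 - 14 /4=-1852 /935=-1.98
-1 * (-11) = 11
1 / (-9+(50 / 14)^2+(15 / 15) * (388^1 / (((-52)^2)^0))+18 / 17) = 833 / 327214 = 0.00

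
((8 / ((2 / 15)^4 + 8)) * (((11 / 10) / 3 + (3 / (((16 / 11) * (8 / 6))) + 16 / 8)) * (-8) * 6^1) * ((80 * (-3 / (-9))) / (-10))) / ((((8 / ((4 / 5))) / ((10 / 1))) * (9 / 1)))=2817750 / 50627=55.66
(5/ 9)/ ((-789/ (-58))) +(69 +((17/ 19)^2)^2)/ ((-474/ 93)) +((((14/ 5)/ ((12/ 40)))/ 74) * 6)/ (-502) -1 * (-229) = 146228821853085706/ 678947906133333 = 215.38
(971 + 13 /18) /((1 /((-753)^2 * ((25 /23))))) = 27548762275 /46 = 598886136.41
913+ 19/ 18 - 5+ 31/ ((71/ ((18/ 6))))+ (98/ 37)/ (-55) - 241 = 1740713471/ 2600730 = 669.32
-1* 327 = -327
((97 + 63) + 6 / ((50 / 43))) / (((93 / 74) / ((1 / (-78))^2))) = 152773 / 7072650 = 0.02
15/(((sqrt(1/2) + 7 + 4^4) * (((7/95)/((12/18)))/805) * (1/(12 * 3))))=2068758000/138337 - 3933000 * sqrt(2)/138337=14914.27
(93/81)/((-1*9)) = -31/243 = -0.13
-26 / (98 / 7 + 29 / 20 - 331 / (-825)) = -85800 / 52309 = -1.64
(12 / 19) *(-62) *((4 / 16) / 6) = -31 / 19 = -1.63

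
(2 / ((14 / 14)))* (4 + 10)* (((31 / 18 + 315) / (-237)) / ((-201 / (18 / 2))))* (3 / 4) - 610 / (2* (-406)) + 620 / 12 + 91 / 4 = 985398179 / 12893748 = 76.42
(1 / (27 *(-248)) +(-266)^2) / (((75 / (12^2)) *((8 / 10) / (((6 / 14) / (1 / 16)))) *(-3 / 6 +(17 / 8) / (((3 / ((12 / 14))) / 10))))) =758051480 / 3627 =209002.34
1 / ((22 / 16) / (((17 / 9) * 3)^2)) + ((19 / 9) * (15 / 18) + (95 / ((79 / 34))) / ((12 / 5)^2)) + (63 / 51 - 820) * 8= -20798431309 / 3190968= -6517.91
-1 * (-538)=538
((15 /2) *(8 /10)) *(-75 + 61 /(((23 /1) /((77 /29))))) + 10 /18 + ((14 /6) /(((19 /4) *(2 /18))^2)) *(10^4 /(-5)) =-37188564097 /2167083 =-17160.66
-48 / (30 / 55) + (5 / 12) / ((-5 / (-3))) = -351 / 4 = -87.75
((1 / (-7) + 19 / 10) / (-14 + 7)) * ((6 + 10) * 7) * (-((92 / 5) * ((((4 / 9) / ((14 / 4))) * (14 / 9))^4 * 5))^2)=11923653847416832 / 21618568869938145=0.55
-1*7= -7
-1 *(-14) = 14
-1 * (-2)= 2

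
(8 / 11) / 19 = 8 / 209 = 0.04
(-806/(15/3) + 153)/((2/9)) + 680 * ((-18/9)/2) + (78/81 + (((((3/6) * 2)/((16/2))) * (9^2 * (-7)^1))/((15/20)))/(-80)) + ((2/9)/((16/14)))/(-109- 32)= -714.76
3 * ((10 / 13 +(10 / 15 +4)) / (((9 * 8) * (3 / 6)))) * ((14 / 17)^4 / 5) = 2036048 / 48859785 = 0.04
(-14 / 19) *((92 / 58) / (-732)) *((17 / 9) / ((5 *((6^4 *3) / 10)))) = 0.00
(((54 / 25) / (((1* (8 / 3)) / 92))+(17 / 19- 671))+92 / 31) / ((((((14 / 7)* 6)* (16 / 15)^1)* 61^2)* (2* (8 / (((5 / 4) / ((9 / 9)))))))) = -8726293 / 8977076224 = -0.00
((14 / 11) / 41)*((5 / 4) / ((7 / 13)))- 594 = -535723 / 902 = -593.93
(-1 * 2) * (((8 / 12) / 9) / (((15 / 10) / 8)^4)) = -262144 / 2187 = -119.86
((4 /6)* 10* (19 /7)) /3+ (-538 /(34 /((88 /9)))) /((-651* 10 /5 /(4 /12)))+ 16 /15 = 1523504 /213435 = 7.14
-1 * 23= -23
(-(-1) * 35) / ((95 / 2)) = 0.74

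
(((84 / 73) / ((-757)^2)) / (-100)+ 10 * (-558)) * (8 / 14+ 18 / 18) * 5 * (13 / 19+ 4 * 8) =-1432969.17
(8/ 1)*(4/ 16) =2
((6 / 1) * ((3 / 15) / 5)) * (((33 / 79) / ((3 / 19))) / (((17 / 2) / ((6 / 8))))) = 1881 / 33575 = 0.06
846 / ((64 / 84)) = 8883 / 8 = 1110.38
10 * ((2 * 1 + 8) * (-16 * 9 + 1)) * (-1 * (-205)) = -2931500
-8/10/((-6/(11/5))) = 22/75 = 0.29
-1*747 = -747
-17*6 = -102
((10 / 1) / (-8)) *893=-4465 / 4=-1116.25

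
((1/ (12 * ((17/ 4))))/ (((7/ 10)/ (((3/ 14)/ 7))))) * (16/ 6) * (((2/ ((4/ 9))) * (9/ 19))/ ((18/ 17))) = 30/ 6517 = 0.00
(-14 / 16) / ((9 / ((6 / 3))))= -0.19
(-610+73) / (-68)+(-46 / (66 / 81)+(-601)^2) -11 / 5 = 1350701907 / 3740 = 361150.24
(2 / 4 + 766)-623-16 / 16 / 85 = 24393 / 170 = 143.49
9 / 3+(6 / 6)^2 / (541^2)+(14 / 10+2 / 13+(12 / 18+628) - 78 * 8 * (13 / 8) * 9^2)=-4651477279817 / 57072795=-81500.78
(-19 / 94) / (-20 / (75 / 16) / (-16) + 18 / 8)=-570 / 7097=-0.08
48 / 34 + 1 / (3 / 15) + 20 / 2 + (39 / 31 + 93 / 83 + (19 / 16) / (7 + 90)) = 1276430743 / 67886032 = 18.80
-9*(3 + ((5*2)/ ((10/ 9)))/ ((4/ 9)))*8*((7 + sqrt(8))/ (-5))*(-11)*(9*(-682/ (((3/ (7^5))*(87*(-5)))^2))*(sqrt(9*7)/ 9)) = 262772035431752*sqrt(14)/ 105125 + 919702124011132*sqrt(7)/ 105125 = 32499462809.06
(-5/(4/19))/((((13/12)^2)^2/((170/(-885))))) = 5581440/1685099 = 3.31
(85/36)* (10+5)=425/12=35.42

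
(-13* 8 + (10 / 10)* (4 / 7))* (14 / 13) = -1448 / 13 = -111.38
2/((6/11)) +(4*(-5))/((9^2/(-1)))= 317/81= 3.91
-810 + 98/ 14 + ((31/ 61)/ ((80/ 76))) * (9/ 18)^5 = -31348531/ 39040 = -802.98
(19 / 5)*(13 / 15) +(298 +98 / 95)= 430813 / 1425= 302.32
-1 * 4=-4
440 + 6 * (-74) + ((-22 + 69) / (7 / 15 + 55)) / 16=-52543 / 13312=-3.95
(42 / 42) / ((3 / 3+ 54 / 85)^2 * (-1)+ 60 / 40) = -14450 / 16967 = -0.85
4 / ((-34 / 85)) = -10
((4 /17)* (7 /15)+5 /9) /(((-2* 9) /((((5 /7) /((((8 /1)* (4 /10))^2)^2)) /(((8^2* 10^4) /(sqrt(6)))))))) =-509* sqrt(6) /1293724680192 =-0.00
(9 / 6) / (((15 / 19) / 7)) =133 / 10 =13.30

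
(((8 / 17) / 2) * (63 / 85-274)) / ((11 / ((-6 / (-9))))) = -185816 / 47685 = -3.90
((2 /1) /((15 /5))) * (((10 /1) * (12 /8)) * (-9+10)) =10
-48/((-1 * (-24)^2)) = 1/12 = 0.08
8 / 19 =0.42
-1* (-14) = 14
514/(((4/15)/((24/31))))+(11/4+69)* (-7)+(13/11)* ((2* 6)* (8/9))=4102697/4092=1002.61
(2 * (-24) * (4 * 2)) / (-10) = 192 / 5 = 38.40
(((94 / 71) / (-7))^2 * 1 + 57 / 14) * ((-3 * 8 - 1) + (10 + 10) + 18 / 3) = 2029031 / 494018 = 4.11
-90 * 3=-270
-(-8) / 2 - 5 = -1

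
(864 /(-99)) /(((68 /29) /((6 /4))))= -1044 /187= -5.58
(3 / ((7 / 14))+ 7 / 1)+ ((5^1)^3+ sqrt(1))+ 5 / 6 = 839 / 6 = 139.83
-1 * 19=-19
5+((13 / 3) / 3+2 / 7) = 424 / 63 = 6.73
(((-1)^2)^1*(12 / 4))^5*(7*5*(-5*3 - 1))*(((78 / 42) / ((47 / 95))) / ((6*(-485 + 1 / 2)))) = 140400 / 799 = 175.72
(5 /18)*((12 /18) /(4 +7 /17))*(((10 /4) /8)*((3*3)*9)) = 17 /16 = 1.06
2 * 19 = 38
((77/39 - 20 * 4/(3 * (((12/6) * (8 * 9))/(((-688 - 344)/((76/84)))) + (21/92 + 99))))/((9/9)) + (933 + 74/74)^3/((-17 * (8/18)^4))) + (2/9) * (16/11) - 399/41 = -96765354890734594211185/78776759359584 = -1228349016.61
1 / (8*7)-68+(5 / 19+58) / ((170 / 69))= -4009581 / 90440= -44.33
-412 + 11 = -401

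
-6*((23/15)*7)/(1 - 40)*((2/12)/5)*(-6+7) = 161/2925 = 0.06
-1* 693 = -693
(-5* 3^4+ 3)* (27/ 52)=-5427/ 26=-208.73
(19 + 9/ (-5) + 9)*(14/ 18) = 917/ 45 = 20.38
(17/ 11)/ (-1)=-17/ 11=-1.55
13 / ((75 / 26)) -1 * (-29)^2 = -62737 / 75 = -836.49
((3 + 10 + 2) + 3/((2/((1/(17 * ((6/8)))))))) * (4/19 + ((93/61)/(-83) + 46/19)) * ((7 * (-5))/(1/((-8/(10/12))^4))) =-2400667525251072/204418625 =-11743878.65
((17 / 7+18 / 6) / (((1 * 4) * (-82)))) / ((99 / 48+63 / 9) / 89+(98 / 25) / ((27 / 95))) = -913140 / 766595081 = -0.00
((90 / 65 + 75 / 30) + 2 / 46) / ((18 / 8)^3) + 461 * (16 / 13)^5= 100088966560 / 76857651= 1302.26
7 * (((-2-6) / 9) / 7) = -8 / 9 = -0.89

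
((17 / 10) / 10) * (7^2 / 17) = 49 / 100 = 0.49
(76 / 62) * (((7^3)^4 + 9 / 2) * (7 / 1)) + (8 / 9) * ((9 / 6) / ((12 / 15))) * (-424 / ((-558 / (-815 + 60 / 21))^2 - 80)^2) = 112607063388589412849560870403 / 948132884825967786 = 118767174085.79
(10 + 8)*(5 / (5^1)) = 18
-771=-771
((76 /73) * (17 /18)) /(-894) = -323 /293679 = -0.00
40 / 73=0.55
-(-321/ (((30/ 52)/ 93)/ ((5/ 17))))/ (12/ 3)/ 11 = 345.89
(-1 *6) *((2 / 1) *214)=-2568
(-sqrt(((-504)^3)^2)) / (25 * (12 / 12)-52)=4741632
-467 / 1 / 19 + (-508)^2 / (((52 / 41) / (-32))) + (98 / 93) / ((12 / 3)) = -299136518831 / 45942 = -6511177.55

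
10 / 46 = 5 / 23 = 0.22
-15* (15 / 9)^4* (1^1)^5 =-3125 / 27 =-115.74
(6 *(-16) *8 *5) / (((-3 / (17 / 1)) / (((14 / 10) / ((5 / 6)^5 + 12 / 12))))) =236888064 / 10901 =21730.86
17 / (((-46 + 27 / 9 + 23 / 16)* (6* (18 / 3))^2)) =-17 / 53865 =-0.00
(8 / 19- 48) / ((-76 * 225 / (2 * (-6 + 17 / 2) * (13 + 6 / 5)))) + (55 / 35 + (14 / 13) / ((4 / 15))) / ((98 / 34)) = 1552920553 / 724364550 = 2.14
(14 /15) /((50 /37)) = 259 /375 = 0.69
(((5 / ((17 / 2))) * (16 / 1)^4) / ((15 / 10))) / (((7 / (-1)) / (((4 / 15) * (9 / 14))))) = -524288 / 833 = -629.40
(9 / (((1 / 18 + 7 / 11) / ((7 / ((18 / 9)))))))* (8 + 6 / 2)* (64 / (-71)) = -4390848 / 9727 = -451.41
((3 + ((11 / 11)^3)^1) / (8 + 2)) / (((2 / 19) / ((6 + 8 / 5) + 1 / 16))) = 11647 / 400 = 29.12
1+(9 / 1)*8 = 73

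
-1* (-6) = 6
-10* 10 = -100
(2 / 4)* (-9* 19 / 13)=-171 / 26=-6.58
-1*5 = -5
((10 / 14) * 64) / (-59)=-320 / 413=-0.77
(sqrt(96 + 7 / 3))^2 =295 / 3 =98.33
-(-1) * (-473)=-473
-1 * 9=-9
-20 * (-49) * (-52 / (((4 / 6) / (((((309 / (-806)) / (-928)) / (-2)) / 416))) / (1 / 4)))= 227115 / 23934976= 0.01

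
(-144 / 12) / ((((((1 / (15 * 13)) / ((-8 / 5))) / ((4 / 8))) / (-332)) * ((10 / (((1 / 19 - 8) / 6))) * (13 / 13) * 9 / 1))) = 2606864 / 285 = 9146.89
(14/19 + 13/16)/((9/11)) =1.89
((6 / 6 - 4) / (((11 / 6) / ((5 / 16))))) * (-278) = 6255 / 44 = 142.16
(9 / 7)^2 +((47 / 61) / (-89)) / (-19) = 8357534 / 5054399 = 1.65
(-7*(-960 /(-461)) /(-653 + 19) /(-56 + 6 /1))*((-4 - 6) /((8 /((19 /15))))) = 0.00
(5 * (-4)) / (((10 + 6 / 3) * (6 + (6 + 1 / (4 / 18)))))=-10 / 99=-0.10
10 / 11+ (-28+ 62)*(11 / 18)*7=14489 / 99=146.35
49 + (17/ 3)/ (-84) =12331/ 252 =48.93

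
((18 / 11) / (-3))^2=36 / 121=0.30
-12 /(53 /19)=-228 /53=-4.30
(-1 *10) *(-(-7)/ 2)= -35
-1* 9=-9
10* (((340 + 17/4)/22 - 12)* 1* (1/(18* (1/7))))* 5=18725/264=70.93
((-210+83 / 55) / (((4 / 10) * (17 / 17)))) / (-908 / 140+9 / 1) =-401345 / 1936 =-207.31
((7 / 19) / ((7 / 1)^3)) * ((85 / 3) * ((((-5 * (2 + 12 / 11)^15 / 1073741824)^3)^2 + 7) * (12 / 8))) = 3913436765933588249753358174633214870959829140457210133247434768802255760798093571805787555852807768953664871858919973733405 / 12246752769595824457831996590805743773971637972461168032181279673055086846013380190545569408401013474278811351104826835468288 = 0.32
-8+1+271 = 264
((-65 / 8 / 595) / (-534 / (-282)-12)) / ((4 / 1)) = 611 / 1808800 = 0.00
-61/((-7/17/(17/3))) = 17629/21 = 839.48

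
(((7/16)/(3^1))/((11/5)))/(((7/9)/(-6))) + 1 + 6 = 571/88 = 6.49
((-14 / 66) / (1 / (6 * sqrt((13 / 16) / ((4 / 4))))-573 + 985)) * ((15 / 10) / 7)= -12051 / 109230242 + 3 * sqrt(13) / 218460484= -0.00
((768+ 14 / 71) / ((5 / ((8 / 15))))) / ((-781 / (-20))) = 1745344 / 831765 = 2.10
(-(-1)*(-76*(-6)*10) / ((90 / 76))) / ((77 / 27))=103968 / 77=1350.23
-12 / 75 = -4 / 25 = -0.16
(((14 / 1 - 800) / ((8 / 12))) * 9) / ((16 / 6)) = -31833 / 8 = -3979.12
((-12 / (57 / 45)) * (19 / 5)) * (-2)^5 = 1152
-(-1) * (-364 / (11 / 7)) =-2548 / 11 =-231.64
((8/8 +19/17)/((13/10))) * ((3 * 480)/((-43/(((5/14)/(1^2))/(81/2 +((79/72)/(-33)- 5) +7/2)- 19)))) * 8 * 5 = 51043177728000/1231769357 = 41438.91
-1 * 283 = -283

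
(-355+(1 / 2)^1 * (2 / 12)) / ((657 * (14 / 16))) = -8518 / 13797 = -0.62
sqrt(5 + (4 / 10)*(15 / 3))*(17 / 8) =17*sqrt(7) / 8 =5.62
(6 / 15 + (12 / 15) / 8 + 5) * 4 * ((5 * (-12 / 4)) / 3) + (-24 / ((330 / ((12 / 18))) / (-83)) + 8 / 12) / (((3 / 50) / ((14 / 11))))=-1270 / 121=-10.50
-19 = -19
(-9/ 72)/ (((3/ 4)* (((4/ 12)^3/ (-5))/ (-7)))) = -315/ 2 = -157.50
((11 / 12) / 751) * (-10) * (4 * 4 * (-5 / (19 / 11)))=24200 / 42807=0.57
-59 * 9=-531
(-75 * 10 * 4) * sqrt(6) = -3000 * sqrt(6) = -7348.47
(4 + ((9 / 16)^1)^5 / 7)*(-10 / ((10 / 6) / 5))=-441287655 / 3670016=-120.24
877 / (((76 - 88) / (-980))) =214865 / 3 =71621.67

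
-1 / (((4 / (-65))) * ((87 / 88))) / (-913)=-130 / 7221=-0.02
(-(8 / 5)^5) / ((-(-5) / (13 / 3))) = -425984 / 46875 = -9.09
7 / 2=3.50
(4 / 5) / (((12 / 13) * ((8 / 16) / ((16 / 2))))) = 208 / 15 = 13.87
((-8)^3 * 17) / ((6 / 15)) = -21760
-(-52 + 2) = 50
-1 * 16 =-16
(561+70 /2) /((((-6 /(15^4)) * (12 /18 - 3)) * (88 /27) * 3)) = 67888125 /308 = 220415.99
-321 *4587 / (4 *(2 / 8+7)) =-1472427 / 29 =-50773.34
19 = 19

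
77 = 77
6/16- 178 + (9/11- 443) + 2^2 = -54191/88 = -615.81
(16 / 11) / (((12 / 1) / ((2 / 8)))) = 1 / 33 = 0.03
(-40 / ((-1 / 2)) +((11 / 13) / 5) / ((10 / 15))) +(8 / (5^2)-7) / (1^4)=47823 / 650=73.57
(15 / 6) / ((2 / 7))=35 / 4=8.75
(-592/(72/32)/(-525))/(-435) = -0.00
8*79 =632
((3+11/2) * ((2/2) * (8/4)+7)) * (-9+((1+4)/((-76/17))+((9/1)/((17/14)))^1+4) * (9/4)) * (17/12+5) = 16904349/2432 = 6950.80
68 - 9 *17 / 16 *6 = 85 / 8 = 10.62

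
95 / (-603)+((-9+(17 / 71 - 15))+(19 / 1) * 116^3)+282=29657282.08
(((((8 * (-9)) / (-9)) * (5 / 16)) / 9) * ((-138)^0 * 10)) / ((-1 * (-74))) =25 / 666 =0.04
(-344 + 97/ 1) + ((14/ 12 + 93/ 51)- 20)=-26929/ 102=-264.01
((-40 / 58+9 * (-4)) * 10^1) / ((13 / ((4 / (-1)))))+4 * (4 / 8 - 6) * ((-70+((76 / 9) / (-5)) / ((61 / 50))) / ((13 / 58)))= 1473552200 / 206973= 7119.54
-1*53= -53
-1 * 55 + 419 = 364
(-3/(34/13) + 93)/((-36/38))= -6593/68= -96.96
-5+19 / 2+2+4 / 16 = 27 / 4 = 6.75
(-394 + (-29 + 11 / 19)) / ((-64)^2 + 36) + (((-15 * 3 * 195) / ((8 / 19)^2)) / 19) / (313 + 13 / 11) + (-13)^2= 25822959673 / 160784384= 160.61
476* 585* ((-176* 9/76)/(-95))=22054032/361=61091.50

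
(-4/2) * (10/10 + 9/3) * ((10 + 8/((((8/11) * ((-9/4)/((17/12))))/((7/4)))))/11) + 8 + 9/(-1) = 161/297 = 0.54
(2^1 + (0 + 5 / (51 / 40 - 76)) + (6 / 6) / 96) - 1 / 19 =10308919 / 5451936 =1.89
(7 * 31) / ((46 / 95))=448.15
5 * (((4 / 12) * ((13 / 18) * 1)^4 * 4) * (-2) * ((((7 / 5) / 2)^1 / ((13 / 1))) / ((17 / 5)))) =-76895 / 1338444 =-0.06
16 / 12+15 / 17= 113 / 51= 2.22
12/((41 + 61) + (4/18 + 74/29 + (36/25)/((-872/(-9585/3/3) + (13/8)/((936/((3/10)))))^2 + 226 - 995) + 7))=1656243652277196/15426815418405761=0.11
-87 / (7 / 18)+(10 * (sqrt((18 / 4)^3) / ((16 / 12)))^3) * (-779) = -2069962695 * sqrt(2) / 1024 - 1566 / 7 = -2858982.81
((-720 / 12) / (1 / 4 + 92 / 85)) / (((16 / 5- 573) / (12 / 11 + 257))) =96526000 / 4732189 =20.40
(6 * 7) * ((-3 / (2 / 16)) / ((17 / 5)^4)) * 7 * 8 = -35280000 / 83521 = -422.41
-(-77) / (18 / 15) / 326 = 385 / 1956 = 0.20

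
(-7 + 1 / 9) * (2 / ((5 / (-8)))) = 992 / 45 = 22.04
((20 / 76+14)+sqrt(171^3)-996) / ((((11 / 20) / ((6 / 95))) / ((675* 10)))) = -3021786000 / 3971+4374000* sqrt(19) / 11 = 972293.24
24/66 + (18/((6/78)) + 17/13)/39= 35677/5577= 6.40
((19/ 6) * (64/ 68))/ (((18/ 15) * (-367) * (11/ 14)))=-5320/ 617661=-0.01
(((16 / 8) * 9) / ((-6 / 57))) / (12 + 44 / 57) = -9747 / 728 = -13.39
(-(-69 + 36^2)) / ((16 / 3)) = -3681 / 16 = -230.06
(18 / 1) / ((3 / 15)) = 90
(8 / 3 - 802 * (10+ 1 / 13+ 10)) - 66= -630436 / 39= -16165.03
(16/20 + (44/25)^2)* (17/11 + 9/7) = 75864/6875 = 11.03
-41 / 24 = -1.71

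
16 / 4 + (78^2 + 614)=6702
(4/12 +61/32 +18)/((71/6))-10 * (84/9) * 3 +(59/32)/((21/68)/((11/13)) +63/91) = -3229837579/11679216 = -276.55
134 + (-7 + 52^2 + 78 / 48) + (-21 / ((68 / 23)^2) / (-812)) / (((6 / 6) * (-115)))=7596873571 / 2681920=2832.62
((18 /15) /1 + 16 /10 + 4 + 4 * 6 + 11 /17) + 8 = 3353 /85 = 39.45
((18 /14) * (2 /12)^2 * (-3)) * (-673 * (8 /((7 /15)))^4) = 104664960000 /16807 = 6227462.37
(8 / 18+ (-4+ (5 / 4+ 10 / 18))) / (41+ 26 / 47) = -47 / 1116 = -0.04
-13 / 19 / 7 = -13 / 133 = -0.10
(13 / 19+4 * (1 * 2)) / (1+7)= 165 / 152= 1.09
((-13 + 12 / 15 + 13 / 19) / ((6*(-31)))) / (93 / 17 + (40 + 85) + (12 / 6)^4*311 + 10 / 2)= 9299 / 767717325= 0.00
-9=-9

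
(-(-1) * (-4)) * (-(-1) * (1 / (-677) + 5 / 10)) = -1350 / 677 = -1.99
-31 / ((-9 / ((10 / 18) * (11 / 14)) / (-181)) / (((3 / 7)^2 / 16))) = -308605 / 98784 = -3.12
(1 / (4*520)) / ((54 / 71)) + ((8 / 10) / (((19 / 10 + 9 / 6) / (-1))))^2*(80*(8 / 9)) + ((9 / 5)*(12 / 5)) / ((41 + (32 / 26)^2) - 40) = 5.66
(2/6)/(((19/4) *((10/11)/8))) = 176/285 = 0.62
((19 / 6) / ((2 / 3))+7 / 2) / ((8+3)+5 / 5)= 11 / 16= 0.69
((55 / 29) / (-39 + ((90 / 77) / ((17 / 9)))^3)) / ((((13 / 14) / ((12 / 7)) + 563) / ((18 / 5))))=-3552827460336 / 11367135158198825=-0.00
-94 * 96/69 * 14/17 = -42112/391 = -107.70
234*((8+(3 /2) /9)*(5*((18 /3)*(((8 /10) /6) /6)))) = 1274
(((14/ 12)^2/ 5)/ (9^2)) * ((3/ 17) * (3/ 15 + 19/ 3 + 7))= 9947/ 1239300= 0.01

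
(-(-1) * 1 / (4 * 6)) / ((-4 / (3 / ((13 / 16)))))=-1 / 26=-0.04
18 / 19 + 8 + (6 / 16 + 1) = 1569 / 152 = 10.32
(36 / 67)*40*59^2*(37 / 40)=69204.36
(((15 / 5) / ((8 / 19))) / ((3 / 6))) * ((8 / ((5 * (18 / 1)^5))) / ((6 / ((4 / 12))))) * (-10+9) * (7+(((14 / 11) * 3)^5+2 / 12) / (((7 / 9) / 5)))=-223827783217 / 63906531353280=-0.00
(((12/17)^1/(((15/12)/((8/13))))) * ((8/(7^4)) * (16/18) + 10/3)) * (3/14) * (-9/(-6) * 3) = 20763072/18571735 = 1.12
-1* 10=-10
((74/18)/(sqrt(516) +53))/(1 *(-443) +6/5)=-9805/45587133 +370 *sqrt(129)/45587133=-0.00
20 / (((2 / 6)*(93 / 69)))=1380 / 31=44.52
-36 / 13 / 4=-9 / 13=-0.69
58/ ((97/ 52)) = 3016/ 97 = 31.09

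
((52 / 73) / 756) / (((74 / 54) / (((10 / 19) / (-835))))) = -26 / 59991911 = -0.00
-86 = -86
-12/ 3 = -4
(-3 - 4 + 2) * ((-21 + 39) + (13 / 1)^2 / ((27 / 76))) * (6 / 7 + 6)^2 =-116070.75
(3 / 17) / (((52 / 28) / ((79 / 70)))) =237 / 2210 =0.11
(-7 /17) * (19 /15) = -133 /255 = -0.52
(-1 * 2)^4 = 16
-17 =-17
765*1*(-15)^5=-580921875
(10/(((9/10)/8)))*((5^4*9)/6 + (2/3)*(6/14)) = 5251600/63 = 83358.73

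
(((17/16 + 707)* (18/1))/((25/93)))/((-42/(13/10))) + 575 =-892.51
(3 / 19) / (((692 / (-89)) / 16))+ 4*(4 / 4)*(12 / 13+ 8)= 1511284 / 42731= 35.37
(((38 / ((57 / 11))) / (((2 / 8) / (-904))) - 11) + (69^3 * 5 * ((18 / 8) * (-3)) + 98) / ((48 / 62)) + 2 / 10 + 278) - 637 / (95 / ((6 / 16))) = -43615078461 / 3040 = -14347065.28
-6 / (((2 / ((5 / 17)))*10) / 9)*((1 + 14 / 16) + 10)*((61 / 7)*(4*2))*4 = -312930 / 119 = -2629.66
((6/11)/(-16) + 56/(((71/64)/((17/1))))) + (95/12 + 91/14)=16354579/18744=872.52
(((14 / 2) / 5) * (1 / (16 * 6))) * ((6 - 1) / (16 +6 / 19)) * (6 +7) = 0.06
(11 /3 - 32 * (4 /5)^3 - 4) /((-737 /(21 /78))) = 0.01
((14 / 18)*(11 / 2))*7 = 539 / 18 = 29.94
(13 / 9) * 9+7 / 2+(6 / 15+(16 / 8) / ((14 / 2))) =1203 / 70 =17.19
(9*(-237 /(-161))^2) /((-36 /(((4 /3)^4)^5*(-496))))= 850894456549801984 /10042326495369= 84730.81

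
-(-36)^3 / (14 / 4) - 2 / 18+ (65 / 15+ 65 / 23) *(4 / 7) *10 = 19374703 / 1449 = 13371.09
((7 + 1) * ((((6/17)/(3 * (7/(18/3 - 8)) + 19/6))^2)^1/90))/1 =0.00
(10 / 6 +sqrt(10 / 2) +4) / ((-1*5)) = -17 / 15-sqrt(5) / 5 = -1.58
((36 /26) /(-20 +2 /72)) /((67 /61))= -39528 /626249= -0.06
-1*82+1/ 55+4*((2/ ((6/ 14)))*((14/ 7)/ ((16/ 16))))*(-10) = -75127/ 165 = -455.32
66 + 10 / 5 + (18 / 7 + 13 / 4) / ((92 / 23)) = 7779 / 112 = 69.46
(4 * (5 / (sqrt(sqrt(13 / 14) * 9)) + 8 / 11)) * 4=128 / 11 + 80 * 13^(3 / 4) * 14^(1 / 4) / 39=38.80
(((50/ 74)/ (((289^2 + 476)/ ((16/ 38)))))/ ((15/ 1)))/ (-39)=-40/ 6908837247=-0.00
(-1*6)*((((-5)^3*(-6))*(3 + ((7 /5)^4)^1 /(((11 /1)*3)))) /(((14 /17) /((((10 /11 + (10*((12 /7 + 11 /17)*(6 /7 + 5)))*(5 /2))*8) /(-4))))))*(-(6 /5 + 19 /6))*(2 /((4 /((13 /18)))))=-18618071.81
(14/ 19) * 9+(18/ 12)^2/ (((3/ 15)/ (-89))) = -75591/ 76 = -994.62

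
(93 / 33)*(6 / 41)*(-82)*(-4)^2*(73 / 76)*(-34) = 3693216 / 209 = 17670.89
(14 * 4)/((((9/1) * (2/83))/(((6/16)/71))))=581/426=1.36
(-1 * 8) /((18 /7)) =-28 /9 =-3.11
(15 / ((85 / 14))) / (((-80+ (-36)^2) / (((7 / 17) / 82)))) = 147 / 14408384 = 0.00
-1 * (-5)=5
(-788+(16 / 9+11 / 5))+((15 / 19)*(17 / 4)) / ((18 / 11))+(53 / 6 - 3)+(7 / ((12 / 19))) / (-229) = -1215788033 / 1566360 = -776.19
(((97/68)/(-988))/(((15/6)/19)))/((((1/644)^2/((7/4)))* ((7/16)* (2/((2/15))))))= -20114696/16575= -1213.56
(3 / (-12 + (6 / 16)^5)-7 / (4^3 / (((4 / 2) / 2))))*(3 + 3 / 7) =-9042267 / 7335496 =-1.23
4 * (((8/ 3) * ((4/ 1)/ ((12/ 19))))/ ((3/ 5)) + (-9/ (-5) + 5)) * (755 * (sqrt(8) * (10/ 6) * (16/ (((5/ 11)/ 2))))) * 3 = 2006169088 * sqrt(2)/ 27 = 105079686.39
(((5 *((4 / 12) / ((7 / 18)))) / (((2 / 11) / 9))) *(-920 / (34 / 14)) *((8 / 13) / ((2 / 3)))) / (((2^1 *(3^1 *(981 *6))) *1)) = -50600 / 24089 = -2.10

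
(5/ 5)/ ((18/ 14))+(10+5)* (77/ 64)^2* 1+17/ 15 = 4354331/ 184320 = 23.62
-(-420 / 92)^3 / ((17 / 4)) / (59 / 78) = 361179000 / 12203501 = 29.60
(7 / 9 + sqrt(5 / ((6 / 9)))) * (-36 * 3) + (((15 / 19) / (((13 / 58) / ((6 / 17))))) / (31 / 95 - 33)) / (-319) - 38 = -54 * sqrt(30) - 230147407 / 1886456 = -417.77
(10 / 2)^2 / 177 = 25 / 177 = 0.14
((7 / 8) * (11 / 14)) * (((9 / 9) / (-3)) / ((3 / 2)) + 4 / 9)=11 / 72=0.15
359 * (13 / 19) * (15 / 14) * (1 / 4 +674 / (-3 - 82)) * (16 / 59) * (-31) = 323787126 / 19057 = 16990.46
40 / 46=20 / 23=0.87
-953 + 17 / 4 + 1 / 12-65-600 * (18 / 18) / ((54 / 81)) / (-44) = -993.21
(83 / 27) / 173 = 83 / 4671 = 0.02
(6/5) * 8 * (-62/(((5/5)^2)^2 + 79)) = -186/25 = -7.44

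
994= 994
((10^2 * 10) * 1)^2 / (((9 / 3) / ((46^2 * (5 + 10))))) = 10580000000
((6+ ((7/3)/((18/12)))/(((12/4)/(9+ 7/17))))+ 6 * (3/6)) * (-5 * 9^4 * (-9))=4098052.06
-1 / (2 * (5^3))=-1 / 250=-0.00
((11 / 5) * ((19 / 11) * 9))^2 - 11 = 28966 / 25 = 1158.64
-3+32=29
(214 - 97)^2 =13689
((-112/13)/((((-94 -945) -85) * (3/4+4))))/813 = 112/56427891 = 0.00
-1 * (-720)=720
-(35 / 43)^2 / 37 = -1225 / 68413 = -0.02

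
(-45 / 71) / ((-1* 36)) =5 / 284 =0.02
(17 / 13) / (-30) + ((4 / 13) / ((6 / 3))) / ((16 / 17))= 187 / 1560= 0.12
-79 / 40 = -1.98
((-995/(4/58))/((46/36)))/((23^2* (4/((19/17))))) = -4934205/827356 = -5.96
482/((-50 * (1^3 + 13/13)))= -241/50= -4.82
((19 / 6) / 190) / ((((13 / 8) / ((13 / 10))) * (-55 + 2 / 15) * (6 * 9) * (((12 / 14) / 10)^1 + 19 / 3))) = -7 / 9984636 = -0.00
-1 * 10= -10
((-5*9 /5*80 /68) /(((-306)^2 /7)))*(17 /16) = -35 /41616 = -0.00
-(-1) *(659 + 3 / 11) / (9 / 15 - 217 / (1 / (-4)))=36260 / 47773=0.76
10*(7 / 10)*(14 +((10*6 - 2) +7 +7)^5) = 13544423522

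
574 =574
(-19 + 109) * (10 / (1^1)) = 900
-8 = -8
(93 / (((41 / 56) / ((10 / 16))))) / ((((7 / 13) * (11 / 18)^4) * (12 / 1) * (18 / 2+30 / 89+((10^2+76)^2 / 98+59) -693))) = -230616919260 / 807811948163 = -0.29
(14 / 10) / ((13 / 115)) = 161 / 13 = 12.38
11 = 11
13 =13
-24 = -24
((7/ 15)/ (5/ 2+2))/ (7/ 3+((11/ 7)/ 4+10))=392/ 48105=0.01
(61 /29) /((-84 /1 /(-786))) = 7991 /406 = 19.68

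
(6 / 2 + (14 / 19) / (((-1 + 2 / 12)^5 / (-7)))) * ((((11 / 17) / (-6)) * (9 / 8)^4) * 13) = -294030644193 / 8268800000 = -35.56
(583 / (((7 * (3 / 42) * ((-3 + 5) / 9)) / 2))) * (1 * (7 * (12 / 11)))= 80136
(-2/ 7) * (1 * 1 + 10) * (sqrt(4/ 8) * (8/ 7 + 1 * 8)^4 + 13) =-184549376 * sqrt(2)/ 16807- 286/ 7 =-15569.64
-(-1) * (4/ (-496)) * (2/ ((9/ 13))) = -13/ 558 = -0.02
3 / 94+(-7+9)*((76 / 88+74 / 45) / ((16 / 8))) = 59093 / 23265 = 2.54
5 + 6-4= 7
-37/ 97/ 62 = -37/ 6014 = -0.01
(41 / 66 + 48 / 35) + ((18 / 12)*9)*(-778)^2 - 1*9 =18875765353 / 2310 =8171326.99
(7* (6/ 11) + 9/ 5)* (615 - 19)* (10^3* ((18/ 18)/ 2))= 18416400/ 11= 1674218.18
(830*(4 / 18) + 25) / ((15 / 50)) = 18850 / 27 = 698.15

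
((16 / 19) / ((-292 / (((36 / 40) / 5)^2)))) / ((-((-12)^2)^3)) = 1 / 31956480000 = 0.00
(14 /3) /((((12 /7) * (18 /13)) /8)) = 15.73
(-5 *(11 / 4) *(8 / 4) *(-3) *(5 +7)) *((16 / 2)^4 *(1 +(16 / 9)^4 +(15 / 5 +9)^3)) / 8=642583321600 / 729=881458603.02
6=6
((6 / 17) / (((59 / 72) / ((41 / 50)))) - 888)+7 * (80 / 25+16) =-18887664 / 25075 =-753.25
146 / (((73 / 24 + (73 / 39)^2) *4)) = 6084 / 1091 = 5.58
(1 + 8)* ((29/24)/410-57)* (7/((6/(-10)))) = 3925957/656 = 5984.69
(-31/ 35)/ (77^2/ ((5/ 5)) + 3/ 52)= -1612/ 10790885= -0.00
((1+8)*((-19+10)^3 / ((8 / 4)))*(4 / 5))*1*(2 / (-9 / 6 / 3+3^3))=-52488 / 265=-198.07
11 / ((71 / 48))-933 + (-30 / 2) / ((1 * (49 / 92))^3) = -8560606755 / 8353079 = -1024.84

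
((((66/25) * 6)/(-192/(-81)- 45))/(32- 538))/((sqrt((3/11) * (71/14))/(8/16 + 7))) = 243 * sqrt(32802)/9397915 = 0.00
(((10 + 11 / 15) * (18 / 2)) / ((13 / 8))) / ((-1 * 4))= -966 / 65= -14.86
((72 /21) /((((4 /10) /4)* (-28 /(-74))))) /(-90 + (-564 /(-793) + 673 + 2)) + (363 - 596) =-1766440551 /7586327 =-232.85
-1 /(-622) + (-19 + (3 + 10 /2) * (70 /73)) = -514321 /45406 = -11.33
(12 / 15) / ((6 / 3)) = 0.40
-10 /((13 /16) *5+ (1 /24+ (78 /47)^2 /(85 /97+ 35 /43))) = -1245876000 /714339187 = -1.74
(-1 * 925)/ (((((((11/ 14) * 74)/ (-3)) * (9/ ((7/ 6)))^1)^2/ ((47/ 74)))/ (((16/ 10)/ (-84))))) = 80605/ 161010828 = 0.00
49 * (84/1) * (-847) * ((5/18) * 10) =-29052100/3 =-9684033.33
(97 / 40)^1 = 97 / 40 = 2.42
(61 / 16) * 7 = 427 / 16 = 26.69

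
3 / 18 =1 / 6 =0.17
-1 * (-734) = 734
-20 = -20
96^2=9216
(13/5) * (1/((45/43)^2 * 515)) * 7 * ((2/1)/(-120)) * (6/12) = -168259/625725000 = -0.00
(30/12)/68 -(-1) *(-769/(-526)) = 53607/35768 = 1.50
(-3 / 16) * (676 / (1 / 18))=-4563 / 2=-2281.50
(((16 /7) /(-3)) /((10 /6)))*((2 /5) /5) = -32 /875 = -0.04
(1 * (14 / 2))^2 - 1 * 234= -185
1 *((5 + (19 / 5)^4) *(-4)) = -533784 / 625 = -854.05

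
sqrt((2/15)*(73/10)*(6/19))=sqrt(2774)/95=0.55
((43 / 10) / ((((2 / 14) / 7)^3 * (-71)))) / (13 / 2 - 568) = 5058907 / 398665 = 12.69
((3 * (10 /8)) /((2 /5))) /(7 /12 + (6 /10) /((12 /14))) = 1125 /154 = 7.31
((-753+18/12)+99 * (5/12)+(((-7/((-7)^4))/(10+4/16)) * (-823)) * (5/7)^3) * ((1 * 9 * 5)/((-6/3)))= 15978.71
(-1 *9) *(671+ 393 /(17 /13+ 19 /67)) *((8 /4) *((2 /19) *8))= -20356944 /1463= -13914.52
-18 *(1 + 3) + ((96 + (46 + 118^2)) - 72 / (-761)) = 10649506 / 761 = 13994.09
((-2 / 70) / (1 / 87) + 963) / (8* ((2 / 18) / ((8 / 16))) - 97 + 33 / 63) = -151281 / 14915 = -10.14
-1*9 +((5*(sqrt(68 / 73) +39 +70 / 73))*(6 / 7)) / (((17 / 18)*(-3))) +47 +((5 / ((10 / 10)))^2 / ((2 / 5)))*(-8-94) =-55574579 / 8687-360*sqrt(1241) / 8687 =-6398.90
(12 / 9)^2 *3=16 / 3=5.33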